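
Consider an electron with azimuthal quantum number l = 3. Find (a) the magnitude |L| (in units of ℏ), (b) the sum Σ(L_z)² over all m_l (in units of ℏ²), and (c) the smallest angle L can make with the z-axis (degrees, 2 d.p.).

|L| = ℏ√(3·4) = 2√3 ℏ ≈ 3.464ℏ.
Σ m_l² = 28, so Σ(L_z)² = 28 ℏ².
cos θ_min = 3/√12, so θ_min ≈ 30.00°.

|L| = 2√3 ℏ ≈ 3.464ℏ; Σ(L_z)² = 28 ℏ²; θ_min ≈ 30.00°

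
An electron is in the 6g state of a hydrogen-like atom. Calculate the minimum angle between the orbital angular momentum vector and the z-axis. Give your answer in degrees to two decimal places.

θ_min ≈ 26.57°

For 6g, l = 4.
|L| = √(l(l+1)) ℏ = 2√5 ℏ.
The smallest angle corresponds to the largest L_z, i.e. m_l = l = 4, giving L_z = 4ℏ.
cos θ_min = 4/√20, so θ_min ≈ 26.57°.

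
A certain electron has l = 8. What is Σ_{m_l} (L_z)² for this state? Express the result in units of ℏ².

m_l ∈ {-8, -7, -6, -5, -4, -3, -2, -1, 0, 1, 2, 3, 4, 5, 6, 7, 8}.
Summing m² from −8 to 8: Σ m_l² = 408.

Σ(L_z)² = 408 ℏ²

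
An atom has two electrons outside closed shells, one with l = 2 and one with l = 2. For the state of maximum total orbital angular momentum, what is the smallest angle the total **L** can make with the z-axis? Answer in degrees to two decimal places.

θ_min ≈ 26.57°

Angular momentum addition gives L = |l₁ − l₂|, …, l₁ + l₂.
So L can be 0, 1, 2, 3, 4.
The maximum is L = 4, with |L_tot| = ℏ√(4·5) = 2√5 ℏ.
The minimum angle with z is arccos(4/√20) ≈ 26.57°.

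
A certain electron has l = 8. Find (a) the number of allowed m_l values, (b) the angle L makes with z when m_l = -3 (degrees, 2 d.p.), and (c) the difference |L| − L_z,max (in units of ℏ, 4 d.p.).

There are 2l+1 = 17 values of m_l.
For m_l = -3: cos θ = -3/√72, θ ≈ 110.70°.
|L| − L_z,max = (6√2 − 8)ℏ ≈ 0.4853ℏ.

17 values; θ(m_l=-3) ≈ 110.70°; |L|−L_z,max ≈ 0.4853ℏ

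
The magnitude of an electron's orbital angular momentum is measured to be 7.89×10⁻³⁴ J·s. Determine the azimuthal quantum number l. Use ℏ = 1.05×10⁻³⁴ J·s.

|L|/ℏ = (7.89×10⁻³⁴)/(1.05×10⁻³⁴) ≈ 7.514.
(|L|/ℏ)² = l(l+1) ≈ 56.46 ⇒ l = 7.

l = 7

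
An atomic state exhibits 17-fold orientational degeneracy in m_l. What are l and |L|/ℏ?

17 = 2l + 1, so l = (17−1)/2 = 8.
Then |L| = √(l(l+1)) ℏ = 6√2 ℏ.

l = 8, |L| = 6√2 ℏ ≈ 8.485ℏ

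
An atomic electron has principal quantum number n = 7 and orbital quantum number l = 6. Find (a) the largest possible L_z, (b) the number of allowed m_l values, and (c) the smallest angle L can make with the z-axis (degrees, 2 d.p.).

L_z,max = lℏ = 6ℏ.
There are 2l+1 = 13 values of m_l.
cos θ_min = 6/√42, so θ_min ≈ 22.21°.

L_z,max = 6ℏ; 13 values; θ_min ≈ 22.21°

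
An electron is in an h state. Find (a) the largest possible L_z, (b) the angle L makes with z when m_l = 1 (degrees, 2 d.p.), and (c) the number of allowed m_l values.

An h state has l = 5.
L_z,max = lℏ = 5ℏ.
For m_l = 1: cos θ = 1/√30, θ ≈ 79.48°.
There are 2l+1 = 11 values of m_l.

L_z,max = 5ℏ; θ(m_l=1) ≈ 79.48°; 11 values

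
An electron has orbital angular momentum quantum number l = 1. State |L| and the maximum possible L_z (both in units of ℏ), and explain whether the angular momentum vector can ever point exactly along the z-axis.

No: L_z,max = 1ℏ < |L| = √2 ℏ ≈ 1.414ℏ

|L| = √2 ℏ ≈ 1.4142ℏ, while L_z,max = lℏ = 1ℏ.
Since |L| > L_z,max, the vector can never point exactly along z; the closest it comes is θ_min = arccos(1/√2) ≈ 45.0°.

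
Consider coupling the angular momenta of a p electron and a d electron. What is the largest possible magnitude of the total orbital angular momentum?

The total orbital quantum number L ranges from |l₁ − l₂| to l₁ + l₂ in integer steps.
So L can be 1, 2, 3.
The largest magnitude corresponds to L = 3: |L_tot| = ℏ√(3·4) = 2√3 ℏ.

|L_tot|_max = 2√3 ℏ ≈ 3.464ℏ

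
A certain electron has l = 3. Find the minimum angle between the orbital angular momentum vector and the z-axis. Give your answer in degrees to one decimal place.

|L|² = l(l+1)ℏ² = 12ℏ², so |L| = 2√3 ℏ.
The smallest angle corresponds to the largest L_z, i.e. m_l = l = 3, giving L_z = 3ℏ.
cos θ_min = 3/√12, so θ_min ≈ 30.0°.

θ_min ≈ 30.0°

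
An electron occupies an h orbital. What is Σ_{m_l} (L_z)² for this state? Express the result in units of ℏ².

Σ(L_z)² = 110 ℏ²

The letter h corresponds to l = 5.
m_l runs from −5 to 5, i.e. {-5, -4, -3, -2, -1, 0, 1, 2, 3, 4, 5}.
Summing m² from −5 to 5: Σ m_l² = 110.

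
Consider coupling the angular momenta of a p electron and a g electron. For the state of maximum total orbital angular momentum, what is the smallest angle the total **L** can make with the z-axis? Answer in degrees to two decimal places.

θ_min ≈ 24.09°

L runs from |1 − 4| = 3 to 1 + 4 = 5.
L ∈ {3, 4, 5}.
The maximum is L = 5, with |L_tot| = ℏ√(5·6) = √30 ℏ.
The minimum angle with z is arccos(5/√30) ≈ 24.09°.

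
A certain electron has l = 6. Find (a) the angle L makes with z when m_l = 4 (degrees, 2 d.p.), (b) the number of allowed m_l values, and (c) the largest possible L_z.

For m_l = 4: cos θ = 4/√42, θ ≈ 51.89°.
There are 2l+1 = 13 values of m_l.
L_z,max = lℏ = 6ℏ.

θ(m_l=4) ≈ 51.89°; 13 values; L_z,max = 6ℏ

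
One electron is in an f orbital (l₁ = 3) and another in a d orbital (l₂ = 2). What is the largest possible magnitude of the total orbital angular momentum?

The total orbital quantum number L ranges from |l₁ − l₂| to l₁ + l₂ in integer steps.
So L can be 1, 2, 3, 4, 5.
The largest magnitude corresponds to L = 5: |L_tot| = ℏ√(5·6) = √30 ℏ.

|L_tot|_max = √30 ℏ ≈ 5.477ℏ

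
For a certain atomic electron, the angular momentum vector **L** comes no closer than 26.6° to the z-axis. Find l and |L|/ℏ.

cos²θ_min = l/(l+1) = 0.7995.
l = cos²θ/sin²θ ≈ 4.
Then |L| = ℏ√(4·5) = 2√5 ℏ.

l = 4, |L| = 2√5 ℏ ≈ 4.472ℏ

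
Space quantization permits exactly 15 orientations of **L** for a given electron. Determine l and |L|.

l = 7, |L| = 2√14 ℏ ≈ 7.483ℏ

15 = 2l + 1, so l = (15−1)/2 = 7.
|L| = ℏ√(l(l+1)) = ℏ√(7·8) = 2√14 ℏ.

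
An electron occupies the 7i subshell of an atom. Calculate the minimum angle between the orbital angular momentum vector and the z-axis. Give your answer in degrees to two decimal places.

θ_min ≈ 22.21°

For 7i, l = 6.
|L| = ℏ√(l(l+1)) = √42 ℏ.
The smallest angle corresponds to the largest L_z, i.e. m_l = l = 6, giving L_z = 6ℏ.
cos θ_min = 6/√42, so θ_min ≈ 22.21°.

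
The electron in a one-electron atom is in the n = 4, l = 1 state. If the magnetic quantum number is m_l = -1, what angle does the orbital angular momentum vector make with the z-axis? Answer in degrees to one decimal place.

θ ≈ 135.0°

|L|² = l(l+1)ℏ² = 2ℏ², so |L| = √2 ℏ.
L_z = m_l ℏ = −1ℏ.
cos θ = L_z/|L| = -1/√2, so θ ≈ 135.0°.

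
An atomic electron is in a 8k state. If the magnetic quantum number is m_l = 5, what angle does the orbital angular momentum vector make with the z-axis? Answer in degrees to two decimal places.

For 8k, l = 7.
|L| = ℏ√(l(l+1)) = 2√14 ℏ.
L_z = m_l ℏ = 5ℏ.
cos θ = L_z/|L| = 5/√56, so θ ≈ 48.08°.

θ ≈ 48.08°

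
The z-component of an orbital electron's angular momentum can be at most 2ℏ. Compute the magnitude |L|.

|L| = √6 ℏ ≈ 2.449ℏ

L_z,max = lℏ, so l = 2.
|L| = √(l(l+1)) ℏ = √6 ℏ.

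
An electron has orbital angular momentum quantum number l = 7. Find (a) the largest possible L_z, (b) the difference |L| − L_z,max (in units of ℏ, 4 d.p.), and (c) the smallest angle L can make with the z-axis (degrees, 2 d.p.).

L_z,max = 7ℏ; |L|−L_z,max ≈ 0.4833ℏ; θ_min ≈ 20.70°

L_z,max = lℏ = 7ℏ.
|L| − L_z,max = (2√14 − 7)ℏ ≈ 0.4833ℏ.
cos θ_min = 7/√56, so θ_min ≈ 20.70°.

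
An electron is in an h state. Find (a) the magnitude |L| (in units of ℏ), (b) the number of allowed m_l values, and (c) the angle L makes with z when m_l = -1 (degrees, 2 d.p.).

|L| = √30 ℏ ≈ 5.477ℏ; 11 values; θ(m_l=-1) ≈ 100.52°

The letter h corresponds to l = 5.
|L| = ℏ√(5·6) = √30 ℏ ≈ 5.477ℏ.
There are 2l+1 = 11 values of m_l.
For m_l = -1: cos θ = -1/√30, θ ≈ 100.52°.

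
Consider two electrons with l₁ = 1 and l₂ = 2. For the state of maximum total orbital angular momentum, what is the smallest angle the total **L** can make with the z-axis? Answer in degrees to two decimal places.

θ_min ≈ 30.00°

By the triangle rule, |l₁ − l₂| ≤ L ≤ l₁ + l₂.
Allowed values: L = 1, 2, 3.
The maximum is L = 3, with |L_tot| = ℏ√(3·4) = 2√3 ℏ.
The minimum angle with z is arccos(3/√12) ≈ 30.00°.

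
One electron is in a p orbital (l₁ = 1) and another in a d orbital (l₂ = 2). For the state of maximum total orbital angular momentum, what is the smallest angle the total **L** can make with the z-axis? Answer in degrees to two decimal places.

θ_min ≈ 30.00°

By the triangle rule, |l₁ − l₂| ≤ L ≤ l₁ + l₂.
L ∈ {1, 2, 3}.
The maximum is L = 3, with |L_tot| = ℏ√(3·4) = 2√3 ℏ.
The minimum angle with z is arccos(3/√12) ≈ 30.00°.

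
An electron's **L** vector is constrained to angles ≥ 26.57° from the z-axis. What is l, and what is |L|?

cos²θ_min = l/(l+1) = 0.7999.
Thus l = 0.7999/(1 − 0.7999) ≈ 4.
Then |L| = ℏ√(4·5) = 2√5 ℏ.

l = 4, |L| = 2√5 ℏ ≈ 4.472ℏ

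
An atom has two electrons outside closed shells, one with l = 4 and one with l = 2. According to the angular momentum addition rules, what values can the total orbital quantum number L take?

L = 2, 3, 4, 5, 6

L runs from |4 − 2| = 2 to 4 + 2 = 6.
So L can be 2, 3, 4, 5, 6.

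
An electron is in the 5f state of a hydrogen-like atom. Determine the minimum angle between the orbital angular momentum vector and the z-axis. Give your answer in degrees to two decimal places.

θ_min ≈ 30.00°

For 5f, l = 3.
|L| = √(l(l+1)) ℏ = 2√3 ℏ.
The smallest angle corresponds to the largest L_z, i.e. m_l = l = 3, giving L_z = 3ℏ.
cos θ_min = 3/√12, so θ_min ≈ 30.00°.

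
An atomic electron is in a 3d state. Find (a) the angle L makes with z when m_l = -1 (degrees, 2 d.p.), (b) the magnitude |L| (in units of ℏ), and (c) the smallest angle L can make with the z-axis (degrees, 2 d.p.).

For 3d, l = 2.
For m_l = -1: cos θ = -1/√6, θ ≈ 114.09°.
|L| = ℏ√(2·3) = √6 ℏ ≈ 2.449ℏ.
cos θ_min = 2/√6, so θ_min ≈ 35.26°.

θ(m_l=-1) ≈ 114.09°; |L| = √6 ℏ ≈ 2.449ℏ; θ_min ≈ 35.26°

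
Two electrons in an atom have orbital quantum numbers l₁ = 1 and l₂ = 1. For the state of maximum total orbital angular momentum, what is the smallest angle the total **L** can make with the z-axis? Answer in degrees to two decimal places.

θ_min ≈ 35.26°

Angular momentum addition gives L = |l₁ − l₂|, …, l₁ + l₂.
Allowed values: L = 0, 1, 2.
The maximum is L = 2, with |L_tot| = ℏ√(2·3) = √6 ℏ.
The minimum angle with z is arccos(2/√6) ≈ 35.26°.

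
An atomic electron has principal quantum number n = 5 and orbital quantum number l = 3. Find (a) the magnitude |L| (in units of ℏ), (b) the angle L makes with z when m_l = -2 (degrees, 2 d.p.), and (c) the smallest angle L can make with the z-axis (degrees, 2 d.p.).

|L| = ℏ√(3·4) = 2√3 ℏ ≈ 3.464ℏ.
For m_l = -2: cos θ = -2/√12, θ ≈ 125.26°.
cos θ_min = 3/√12, so θ_min ≈ 30.00°.

|L| = 2√3 ℏ ≈ 3.464ℏ; θ(m_l=-2) ≈ 125.26°; θ_min ≈ 30.00°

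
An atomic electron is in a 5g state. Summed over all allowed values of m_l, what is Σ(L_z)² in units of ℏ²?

5g means n = 5, l = 4.
m_l ∈ {-4, -3, -2, -1, 0, 1, 2, 3, 4}.
Σ m_l² = 2·(1 + 4 + 9 + 16) = 60.

Σ(L_z)² = 60 ℏ²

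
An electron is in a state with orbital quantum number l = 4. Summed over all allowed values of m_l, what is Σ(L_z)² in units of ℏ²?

m_l runs from −4 to 4, i.e. {-4, -3, -2, -1, 0, 1, 2, 3, 4}.
Σ m_l² = 2·(1 + 4 + 9 + 16) = 60.

Σ(L_z)² = 60 ℏ²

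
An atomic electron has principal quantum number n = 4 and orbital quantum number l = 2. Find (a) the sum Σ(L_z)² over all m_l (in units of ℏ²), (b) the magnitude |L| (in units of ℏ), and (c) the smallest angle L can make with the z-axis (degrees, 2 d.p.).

Σ(L_z)² = 10 ℏ²; |L| = √6 ℏ ≈ 2.449ℏ; θ_min ≈ 35.26°

Σ m_l² = 10, so Σ(L_z)² = 10 ℏ².
|L| = ℏ√(2·3) = √6 ℏ ≈ 2.449ℏ.
cos θ_min = 2/√6, so θ_min ≈ 35.26°.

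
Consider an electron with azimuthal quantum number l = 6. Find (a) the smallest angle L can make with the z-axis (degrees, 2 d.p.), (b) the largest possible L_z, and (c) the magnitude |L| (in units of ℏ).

cos θ_min = 6/√42, so θ_min ≈ 22.21°.
L_z,max = lℏ = 6ℏ.
|L| = ℏ√(6·7) = √42 ℏ ≈ 6.481ℏ.

θ_min ≈ 22.21°; L_z,max = 6ℏ; |L| = √42 ℏ ≈ 6.481ℏ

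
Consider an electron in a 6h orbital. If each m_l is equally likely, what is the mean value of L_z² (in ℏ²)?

⟨L_z²⟩ = 10 ℏ²

The 6h subshell has l = 5.
m_l runs from −5 to 5, i.e. {-5, -4, -3, -2, -1, 0, 1, 2, 3, 4, 5}.
⟨L_z²⟩ = ℏ²·(Σ m_l²)/(2l+1) = ℏ²·110/11 = 10ℏ².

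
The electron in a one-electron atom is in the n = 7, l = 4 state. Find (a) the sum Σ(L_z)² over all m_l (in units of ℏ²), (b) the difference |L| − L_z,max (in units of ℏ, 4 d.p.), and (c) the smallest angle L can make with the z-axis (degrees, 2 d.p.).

Σ(L_z)² = 60 ℏ²; |L|−L_z,max ≈ 0.4721ℏ; θ_min ≈ 26.57°

Σ m_l² = 60, so Σ(L_z)² = 60 ℏ².
|L| − L_z,max = (2√5 − 4)ℏ ≈ 0.4721ℏ.
cos θ_min = 4/√20, so θ_min ≈ 26.57°.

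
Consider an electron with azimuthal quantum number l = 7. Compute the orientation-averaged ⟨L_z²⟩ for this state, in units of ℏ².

The allowed m_l values are -7, -6, -5, -4, -3, -2, -1, 0, 1, 2, 3, 4, 5, 6, 7.
⟨L_z²⟩ = ℏ²·l(l+1)/3 = 18.67ℏ².

⟨L_z²⟩ = 18.67 ℏ²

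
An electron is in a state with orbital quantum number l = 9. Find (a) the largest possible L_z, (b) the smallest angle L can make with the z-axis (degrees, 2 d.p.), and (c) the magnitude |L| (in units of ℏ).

L_z,max = 9ℏ; θ_min ≈ 18.43°; |L| = 3√10 ℏ ≈ 9.487ℏ

L_z,max = lℏ = 9ℏ.
cos θ_min = 9/√90, so θ_min ≈ 18.43°.
|L| = ℏ√(9·10) = 3√10 ℏ ≈ 9.487ℏ.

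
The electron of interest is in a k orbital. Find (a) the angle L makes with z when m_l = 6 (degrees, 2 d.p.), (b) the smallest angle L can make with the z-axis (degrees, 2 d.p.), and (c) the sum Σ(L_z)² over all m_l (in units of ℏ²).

θ(m_l=6) ≈ 36.70°; θ_min ≈ 20.70°; Σ(L_z)² = 280 ℏ²

The letter k corresponds to l = 7.
For m_l = 6: cos θ = 6/√56, θ ≈ 36.70°.
cos θ_min = 7/√56, so θ_min ≈ 20.70°.
Σ m_l² = 280, so Σ(L_z)² = 280 ℏ².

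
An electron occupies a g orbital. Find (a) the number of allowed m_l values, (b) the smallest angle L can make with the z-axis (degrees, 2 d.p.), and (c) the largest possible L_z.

9 values; θ_min ≈ 26.57°; L_z,max = 4ℏ

A g state has l = 4.
There are 2l+1 = 9 values of m_l.
cos θ_min = 4/√20, so θ_min ≈ 26.57°.
L_z,max = lℏ = 4ℏ.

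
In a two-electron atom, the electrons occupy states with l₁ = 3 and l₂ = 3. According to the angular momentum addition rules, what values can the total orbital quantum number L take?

L = 0, 1, 2, 3, 4, 5, 6

L runs from |3 − 3| = 0 to 3 + 3 = 6.
Allowed values: L = 0, 1, 2, 3, 4, 5, 6.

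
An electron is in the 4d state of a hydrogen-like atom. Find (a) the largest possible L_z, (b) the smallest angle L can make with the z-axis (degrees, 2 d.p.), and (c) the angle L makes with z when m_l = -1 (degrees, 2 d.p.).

For 4d, l = 2.
L_z,max = lℏ = 2ℏ.
cos θ_min = 2/√6, so θ_min ≈ 35.26°.
For m_l = -1: cos θ = -1/√6, θ ≈ 114.09°.

L_z,max = 2ℏ; θ_min ≈ 35.26°; θ(m_l=-1) ≈ 114.09°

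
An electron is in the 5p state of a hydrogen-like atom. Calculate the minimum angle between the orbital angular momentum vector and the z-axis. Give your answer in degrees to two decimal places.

θ_min ≈ 45.00°

5p means n = 5, l = 1.
|L| = ℏ√(l(l+1)) = √2 ℏ.
The smallest angle corresponds to the largest L_z, i.e. m_l = l = 1, giving L_z = 1ℏ.
cos θ_min = 1/√2, so θ_min ≈ 45.00°.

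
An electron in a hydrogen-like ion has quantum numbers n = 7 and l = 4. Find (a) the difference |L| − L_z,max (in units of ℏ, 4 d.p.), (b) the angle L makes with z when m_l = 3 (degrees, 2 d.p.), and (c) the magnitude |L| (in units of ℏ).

|L| − L_z,max = (2√5 − 4)ℏ ≈ 0.4721ℏ.
For m_l = 3: cos θ = 3/√20, θ ≈ 47.87°.
|L| = ℏ√(4·5) = 2√5 ℏ ≈ 4.472ℏ.

|L|−L_z,max ≈ 0.4721ℏ; θ(m_l=3) ≈ 47.87°; |L| = 2√5 ℏ ≈ 4.472ℏ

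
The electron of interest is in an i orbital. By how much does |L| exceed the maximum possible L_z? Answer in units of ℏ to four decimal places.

|L| − L_z,max ≈ 0.4807ℏ

The letter i corresponds to l = 6.
|L| = √42 ℏ ≈ 6.4807ℏ, while L_z,max = lℏ = 6ℏ.
The difference is (√42 − 6)ℏ ≈ 0.4807ℏ.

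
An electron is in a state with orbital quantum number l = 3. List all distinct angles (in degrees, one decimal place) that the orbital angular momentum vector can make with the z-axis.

θ ∈ {30.0°, 54.7°, 73.2°, 90.0°, 106.8°, 125.3°, 150.0°}

|L| = ℏ√(l(l+1)) = 2√3 ℏ.
cos θ = m_l/√12 for each m_l ∈ {-3, -2, -1, 0, 1, 2, 3}.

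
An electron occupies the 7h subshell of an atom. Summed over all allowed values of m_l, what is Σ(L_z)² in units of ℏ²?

The 7h subshell has l = 5.
m_l runs from −5 to 5, i.e. {-5, -4, -3, -2, -1, 0, 1, 2, 3, 4, 5}.
Σ m_l² = 2·(1 + 4 + 9 + 16 + 25) = 110.

Σ(L_z)² = 110 ℏ²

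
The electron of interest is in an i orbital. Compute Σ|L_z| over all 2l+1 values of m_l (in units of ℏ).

Σ|L_z| = 42 ℏ

For an i orbital, l = 6.
The allowed m_l values are -6, -5, -4, -3, -2, -1, 0, 1, 2, 3, 4, 5, 6.
Σ|m_l| = 2(1+2+…+6) = 42.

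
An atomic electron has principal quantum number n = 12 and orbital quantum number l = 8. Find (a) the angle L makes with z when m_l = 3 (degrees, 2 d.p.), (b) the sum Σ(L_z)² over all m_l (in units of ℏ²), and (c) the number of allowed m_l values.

For m_l = 3: cos θ = 3/√72, θ ≈ 69.30°.
Σ m_l² = 408, so Σ(L_z)² = 408 ℏ².
There are 2l+1 = 17 values of m_l.

θ(m_l=3) ≈ 69.30°; Σ(L_z)² = 408 ℏ²; 17 values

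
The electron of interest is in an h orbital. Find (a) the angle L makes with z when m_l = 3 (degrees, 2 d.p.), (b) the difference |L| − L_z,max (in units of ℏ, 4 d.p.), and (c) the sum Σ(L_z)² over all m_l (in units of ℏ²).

The letter h corresponds to l = 5.
For m_l = 3: cos θ = 3/√30, θ ≈ 56.79°.
|L| − L_z,max = (√30 − 5)ℏ ≈ 0.4772ℏ.
Σ m_l² = 110, so Σ(L_z)² = 110 ℏ².

θ(m_l=3) ≈ 56.79°; |L|−L_z,max ≈ 0.4772ℏ; Σ(L_z)² = 110 ℏ²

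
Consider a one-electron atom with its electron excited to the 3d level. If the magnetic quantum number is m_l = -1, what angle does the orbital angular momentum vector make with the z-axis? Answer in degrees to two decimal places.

θ ≈ 114.09°

The 3d level has l = 2.
|L| = ℏ√(l(l+1)) = √6 ℏ.
L_z = m_l ℏ = −1ℏ.
cos θ = L_z/|L| = -1/√6, so θ ≈ 114.09°.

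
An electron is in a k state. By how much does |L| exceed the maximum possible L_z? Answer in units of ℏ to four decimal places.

|L| − L_z,max ≈ 0.4833ℏ

The letter k corresponds to l = 7.
|L| = 2√14 ℏ ≈ 7.4833ℏ, while L_z,max = lℏ = 7ℏ.
The difference is (2√14 − 7)ℏ ≈ 0.4833ℏ.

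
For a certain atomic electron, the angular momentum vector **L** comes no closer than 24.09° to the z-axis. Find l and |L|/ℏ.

l = 5, |L| = √30 ℏ ≈ 5.477ℏ

cos θ_min = l/√(l(l+1)) = √(l/(l+1)), so l/(l+1) = cos²(24.09°) = 0.8334.
Solving: l = 5.
Then |L| = ℏ√(5·6) = √30 ℏ.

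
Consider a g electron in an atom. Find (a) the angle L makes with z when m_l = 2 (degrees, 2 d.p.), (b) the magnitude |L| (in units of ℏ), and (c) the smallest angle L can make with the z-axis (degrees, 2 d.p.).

The letter g corresponds to l = 4.
For m_l = 2: cos θ = 2/√20, θ ≈ 63.43°.
|L| = ℏ√(4·5) = 2√5 ℏ ≈ 4.472ℏ.
cos θ_min = 4/√20, so θ_min ≈ 26.57°.

θ(m_l=2) ≈ 63.43°; |L| = 2√5 ℏ ≈ 4.472ℏ; θ_min ≈ 26.57°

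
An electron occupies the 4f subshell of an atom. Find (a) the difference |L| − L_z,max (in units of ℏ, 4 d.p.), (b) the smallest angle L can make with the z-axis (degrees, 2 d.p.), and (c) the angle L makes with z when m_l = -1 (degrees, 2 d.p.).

For 4f, l = 3.
|L| − L_z,max = (2√3 − 3)ℏ ≈ 0.4641ℏ.
cos θ_min = 3/√12, so θ_min ≈ 30.00°.
For m_l = -1: cos θ = -1/√12, θ ≈ 106.78°.

|L|−L_z,max ≈ 0.4641ℏ; θ_min ≈ 30.00°; θ(m_l=-1) ≈ 106.78°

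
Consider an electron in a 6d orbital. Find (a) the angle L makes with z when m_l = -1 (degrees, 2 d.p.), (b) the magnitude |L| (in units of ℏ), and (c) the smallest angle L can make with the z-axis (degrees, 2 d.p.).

θ(m_l=-1) ≈ 114.09°; |L| = √6 ℏ ≈ 2.449ℏ; θ_min ≈ 35.26°

6d means n = 6, l = 2.
For m_l = -1: cos θ = -1/√6, θ ≈ 114.09°.
|L| = ℏ√(2·3) = √6 ℏ ≈ 2.449ℏ.
cos θ_min = 2/√6, so θ_min ≈ 35.26°.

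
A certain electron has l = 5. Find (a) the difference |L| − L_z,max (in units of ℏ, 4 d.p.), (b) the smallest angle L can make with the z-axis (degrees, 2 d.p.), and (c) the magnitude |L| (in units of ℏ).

|L| − L_z,max = (√30 − 5)ℏ ≈ 0.4772ℏ.
cos θ_min = 5/√30, so θ_min ≈ 24.09°.
|L| = ℏ√(5·6) = √30 ℏ ≈ 5.477ℏ.

|L|−L_z,max ≈ 0.4772ℏ; θ_min ≈ 24.09°; |L| = √30 ℏ ≈ 5.477ℏ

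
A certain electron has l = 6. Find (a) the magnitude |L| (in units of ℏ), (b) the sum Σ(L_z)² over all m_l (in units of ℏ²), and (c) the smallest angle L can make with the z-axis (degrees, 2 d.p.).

|L| = ℏ√(6·7) = √42 ℏ ≈ 6.481ℏ.
Σ m_l² = 182, so Σ(L_z)² = 182 ℏ².
cos θ_min = 6/√42, so θ_min ≈ 22.21°.

|L| = √42 ℏ ≈ 6.481ℏ; Σ(L_z)² = 182 ℏ²; θ_min ≈ 22.21°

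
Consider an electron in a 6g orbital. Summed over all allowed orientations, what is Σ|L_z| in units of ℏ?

Σ|L_z| = 20 ℏ

The 6g subshell has l = 4.
m_l ∈ {-4, -3, -2, -1, 0, 1, 2, 3, 4}.
Σ|m_l| = 2·4(4+1)/2 = 20.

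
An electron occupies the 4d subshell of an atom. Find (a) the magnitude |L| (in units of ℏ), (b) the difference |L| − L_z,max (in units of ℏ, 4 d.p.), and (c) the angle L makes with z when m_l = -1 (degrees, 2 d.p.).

The 4d subshell has l = 2.
|L| = ℏ√(2·3) = √6 ℏ ≈ 2.449ℏ.
|L| − L_z,max = (√6 − 2)ℏ ≈ 0.4495ℏ.
For m_l = -1: cos θ = -1/√6, θ ≈ 114.09°.

|L| = √6 ℏ ≈ 2.449ℏ; |L|−L_z,max ≈ 0.4495ℏ; θ(m_l=-1) ≈ 114.09°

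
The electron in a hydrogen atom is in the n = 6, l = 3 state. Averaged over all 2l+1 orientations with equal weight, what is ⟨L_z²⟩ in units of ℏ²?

⟨L_z²⟩ = 4 ℏ²

m_l ∈ {-3, -2, -1, 0, 1, 2, 3}.
Average of L_z² over 7 states: 28/7 ℏ² = 4 ℏ².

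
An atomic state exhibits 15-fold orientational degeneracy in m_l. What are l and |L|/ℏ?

2l + 1 = 15 ⇒ l = 7.
Then |L| = √(l(l+1)) ℏ = 2√14 ℏ.

l = 7, |L| = 2√14 ℏ ≈ 7.483ℏ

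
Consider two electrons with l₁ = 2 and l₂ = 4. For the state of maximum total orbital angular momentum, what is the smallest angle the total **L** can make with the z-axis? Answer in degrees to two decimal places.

θ_min ≈ 22.21°

By the triangle rule, |l₁ − l₂| ≤ L ≤ l₁ + l₂.
L ∈ {2, 3, 4, 5, 6}.
The maximum is L = 6, with |L_tot| = ℏ√(6·7) = √42 ℏ.
The minimum angle with z is arccos(6/√42) ≈ 22.21°.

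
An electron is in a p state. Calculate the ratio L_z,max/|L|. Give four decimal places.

L_z,max/|L| = 0.7071

The letter p corresponds to l = 1.
|L| = √2 ℏ ≈ 1.4142ℏ, while L_z,max = lℏ = 1ℏ.
L_z,max/|L| = 1/√2 = 0.7071.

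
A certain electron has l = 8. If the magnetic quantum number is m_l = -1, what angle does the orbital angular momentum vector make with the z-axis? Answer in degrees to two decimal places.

|L|² = l(l+1)ℏ² = 72ℏ², so |L| = 6√2 ℏ.
L_z = m_l ℏ = −1ℏ.
cos θ = L_z/|L| = -1/√72, so θ ≈ 96.77°.

θ ≈ 96.77°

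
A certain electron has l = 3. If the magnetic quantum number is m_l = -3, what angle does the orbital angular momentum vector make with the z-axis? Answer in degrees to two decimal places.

|L|² = l(l+1)ℏ² = 12ℏ², so |L| = 2√3 ℏ.
L_z = m_l ℏ = −3ℏ.
cos θ = L_z/|L| = -3/√12, so θ ≈ 150.00°.

θ ≈ 150.00°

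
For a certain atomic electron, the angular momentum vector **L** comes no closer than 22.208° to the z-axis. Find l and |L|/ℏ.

l = 6, |L| = √42 ℏ ≈ 6.481ℏ

cos²θ_min = l/(l+1) = 0.8571.
Solving: l = 6.
Then |L| = ℏ√(6·7) = √42 ℏ.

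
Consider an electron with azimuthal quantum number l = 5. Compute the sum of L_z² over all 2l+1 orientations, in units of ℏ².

The allowed m_l values are -5, -4, -3, -2, -1, 0, 1, 2, 3, 4, 5.
Σ m_l² = l(l+1)(2l+1)/3 = 5·6·11/3 = 110.

Σ(L_z)² = 110 ℏ²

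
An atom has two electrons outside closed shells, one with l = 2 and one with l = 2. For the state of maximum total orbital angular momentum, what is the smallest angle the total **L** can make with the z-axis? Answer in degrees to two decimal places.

θ_min ≈ 26.57°

By the triangle rule, |l₁ − l₂| ≤ L ≤ l₁ + l₂.
So L can be 0, 1, 2, 3, 4.
The maximum is L = 4, with |L_tot| = ℏ√(4·5) = 2√5 ℏ.
The minimum angle with z is arccos(4/√20) ≈ 26.57°.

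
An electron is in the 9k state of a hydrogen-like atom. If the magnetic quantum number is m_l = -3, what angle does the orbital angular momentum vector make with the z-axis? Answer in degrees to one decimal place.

θ ≈ 113.6°

The 9k subshell has l = 7.
|L| = ℏ√(l(l+1)) = 2√14 ℏ.
L_z = m_l ℏ = −3ℏ.
cos θ = L_z/|L| = -3/√56, so θ ≈ 113.6°.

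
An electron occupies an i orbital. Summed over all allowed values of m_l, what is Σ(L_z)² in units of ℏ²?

The letter i corresponds to l = 6.
m_l runs from −6 to 6, i.e. {-6, -5, -4, -3, -2, -1, 0, 1, 2, 3, 4, 5, 6}.
Summing m² from −6 to 6: Σ m_l² = 182.

Σ(L_z)² = 182 ℏ²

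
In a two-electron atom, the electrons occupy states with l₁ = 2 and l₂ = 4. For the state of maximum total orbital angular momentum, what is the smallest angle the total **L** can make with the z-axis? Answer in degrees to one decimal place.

Angular momentum addition gives L = |l₁ − l₂|, …, l₁ + l₂.
So L can be 2, 3, 4, 5, 6.
The maximum is L = 6, with |L_tot| = ℏ√(6·7) = √42 ℏ.
The minimum angle with z is arccos(6/√42) ≈ 22.2°.

θ_min ≈ 22.2°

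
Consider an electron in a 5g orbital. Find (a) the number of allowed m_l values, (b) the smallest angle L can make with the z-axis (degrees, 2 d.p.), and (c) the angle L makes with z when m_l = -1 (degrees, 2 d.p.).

5g means n = 5, l = 4.
There are 2l+1 = 9 values of m_l.
cos θ_min = 4/√20, so θ_min ≈ 26.57°.
For m_l = -1: cos θ = -1/√20, θ ≈ 102.92°.

9 values; θ_min ≈ 26.57°; θ(m_l=-1) ≈ 102.92°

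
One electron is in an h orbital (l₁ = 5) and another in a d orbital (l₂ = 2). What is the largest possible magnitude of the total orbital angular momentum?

|L_tot|_max = 2√14 ℏ ≈ 7.483ℏ

L runs from |5 − 2| = 3 to 5 + 2 = 7.
So L can be 3, 4, 5, 6, 7.
The largest magnitude corresponds to L = 7: |L_tot| = ℏ√(7·8) = 2√14 ℏ.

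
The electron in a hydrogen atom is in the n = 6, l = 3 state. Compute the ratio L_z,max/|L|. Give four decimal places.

L_z,max/|L| = 0.8660

|L| = 2√3 ℏ ≈ 3.4641ℏ, while L_z,max = lℏ = 3ℏ.
L_z,max/|L| = 3/√12 = 0.8660.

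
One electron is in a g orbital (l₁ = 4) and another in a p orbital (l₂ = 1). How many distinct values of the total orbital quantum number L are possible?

L runs from |4 − 1| = 3 to 4 + 1 = 5.
Allowed values: L = 3, 4, 5.
That is 3 values.

3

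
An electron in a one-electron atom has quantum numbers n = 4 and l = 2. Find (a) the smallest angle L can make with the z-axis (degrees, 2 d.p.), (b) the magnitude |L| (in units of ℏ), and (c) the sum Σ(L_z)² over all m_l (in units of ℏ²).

cos θ_min = 2/√6, so θ_min ≈ 35.26°.
|L| = ℏ√(2·3) = √6 ℏ ≈ 2.449ℏ.
Σ m_l² = 10, so Σ(L_z)² = 10 ℏ².

θ_min ≈ 35.26°; |L| = √6 ℏ ≈ 2.449ℏ; Σ(L_z)² = 10 ℏ²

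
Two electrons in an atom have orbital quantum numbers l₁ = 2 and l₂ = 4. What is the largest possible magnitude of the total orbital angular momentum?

|L_tot|_max = √42 ℏ ≈ 6.481ℏ

The total orbital quantum number L ranges from |l₁ − l₂| to l₁ + l₂ in integer steps.
Allowed values: L = 2, 3, 4, 5, 6.
The largest magnitude corresponds to L = 6: |L_tot| = ℏ√(6·7) = √42 ℏ.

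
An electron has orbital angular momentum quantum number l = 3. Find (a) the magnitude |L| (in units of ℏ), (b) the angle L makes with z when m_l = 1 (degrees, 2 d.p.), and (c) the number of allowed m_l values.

|L| = ℏ√(3·4) = 2√3 ℏ ≈ 3.464ℏ.
For m_l = 1: cos θ = 1/√12, θ ≈ 73.22°.
There are 2l+1 = 7 values of m_l.

|L| = 2√3 ℏ ≈ 3.464ℏ; θ(m_l=1) ≈ 73.22°; 7 values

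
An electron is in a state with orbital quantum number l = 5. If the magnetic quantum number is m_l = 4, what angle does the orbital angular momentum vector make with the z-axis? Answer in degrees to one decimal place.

|L| = ℏ√(l(l+1)) = √30 ℏ.
L_z = m_l ℏ = 4ℏ.
cos θ = L_z/|L| = 4/√30, so θ ≈ 43.1°.

θ ≈ 43.1°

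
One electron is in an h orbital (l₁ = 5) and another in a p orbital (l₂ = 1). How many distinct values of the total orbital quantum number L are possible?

3

By the triangle rule, |l₁ − l₂| ≤ L ≤ l₁ + l₂.
Allowed values: L = 4, 5, 6.
That is 3 values.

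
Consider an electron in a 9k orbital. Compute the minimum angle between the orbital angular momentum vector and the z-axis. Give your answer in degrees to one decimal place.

θ_min ≈ 20.7°

The 9k subshell has l = 7.
|L|² = l(l+1)ℏ² = 56ℏ², so |L| = 2√14 ℏ.
The smallest angle corresponds to the largest L_z, i.e. m_l = l = 7, giving L_z = 7ℏ.
cos θ_min = 7/√56, so θ_min ≈ 20.7°.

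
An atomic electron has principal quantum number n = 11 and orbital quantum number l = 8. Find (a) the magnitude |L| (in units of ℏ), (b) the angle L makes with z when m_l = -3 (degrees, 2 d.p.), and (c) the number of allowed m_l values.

|L| = ℏ√(8·9) = 6√2 ℏ ≈ 8.485ℏ.
For m_l = -3: cos θ = -3/√72, θ ≈ 110.70°.
There are 2l+1 = 17 values of m_l.

|L| = 6√2 ℏ ≈ 8.485ℏ; θ(m_l=-3) ≈ 110.70°; 17 values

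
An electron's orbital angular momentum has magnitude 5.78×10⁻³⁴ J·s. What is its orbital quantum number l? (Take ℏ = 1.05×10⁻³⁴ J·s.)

Dividing by ℏ: |L|/ℏ ≈ 5.505.
(|L|/ℏ)² = l(l+1) ≈ 30.30 ⇒ l = 5.

l = 5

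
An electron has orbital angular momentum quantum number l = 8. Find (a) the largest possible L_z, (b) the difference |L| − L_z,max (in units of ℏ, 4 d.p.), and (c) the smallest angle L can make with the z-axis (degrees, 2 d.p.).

L_z,max = lℏ = 8ℏ.
|L| − L_z,max = (6√2 − 8)ℏ ≈ 0.4853ℏ.
cos θ_min = 8/√72, so θ_min ≈ 19.47°.

L_z,max = 8ℏ; |L|−L_z,max ≈ 0.4853ℏ; θ_min ≈ 19.47°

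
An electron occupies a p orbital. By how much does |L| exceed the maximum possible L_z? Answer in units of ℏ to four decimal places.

For a p orbital, l = 1.
|L| = √2 ℏ ≈ 1.4142ℏ, while L_z,max = lℏ = 1ℏ.
The difference is (√2 − 1)ℏ ≈ 0.4142ℏ.

|L| − L_z,max ≈ 0.4142ℏ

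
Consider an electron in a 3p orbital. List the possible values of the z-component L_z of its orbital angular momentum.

L_z ∈ {−ℏ, 0, ℏ}

The 3p subshell has l = 1.
L_z = m_l ℏ with m_l ranging from −l to +l in integer steps.
For l = 1: m_l ∈ {-1, 0, 1}.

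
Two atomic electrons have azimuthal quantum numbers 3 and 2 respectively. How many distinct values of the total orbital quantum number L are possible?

L runs from |3 − 2| = 1 to 3 + 2 = 5.
Allowed values: L = 1, 2, 3, 4, 5.
That is 5 values.

5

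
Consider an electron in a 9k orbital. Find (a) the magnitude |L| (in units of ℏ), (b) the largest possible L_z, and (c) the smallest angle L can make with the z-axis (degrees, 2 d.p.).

For 9k, l = 7.
|L| = ℏ√(7·8) = 2√14 ℏ ≈ 7.483ℏ.
L_z,max = lℏ = 7ℏ.
cos θ_min = 7/√56, so θ_min ≈ 20.70°.

|L| = 2√14 ℏ ≈ 7.483ℏ; L_z,max = 7ℏ; θ_min ≈ 20.70°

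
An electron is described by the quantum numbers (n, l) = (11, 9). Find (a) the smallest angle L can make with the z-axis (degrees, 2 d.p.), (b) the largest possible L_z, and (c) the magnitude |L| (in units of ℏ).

cos θ_min = 9/√90, so θ_min ≈ 18.43°.
L_z,max = lℏ = 9ℏ.
|L| = ℏ√(9·10) = 3√10 ℏ ≈ 9.487ℏ.

θ_min ≈ 18.43°; L_z,max = 9ℏ; |L| = 3√10 ℏ ≈ 9.487ℏ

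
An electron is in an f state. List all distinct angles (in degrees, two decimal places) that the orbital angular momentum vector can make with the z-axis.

For an f orbital, l = 3.
|L|² = l(l+1)ℏ² = 12ℏ², so |L| = 2√3 ℏ.
cos θ = m_l/√12 for each m_l ∈ {-3, -2, -1, 0, 1, 2, 3}.

θ ∈ {30.00°, 54.74°, 73.22°, 90.00°, 106.78°, 125.26°, 150.00°}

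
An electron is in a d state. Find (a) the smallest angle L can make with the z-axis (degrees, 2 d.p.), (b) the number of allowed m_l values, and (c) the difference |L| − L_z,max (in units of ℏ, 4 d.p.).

A d state has l = 2.
cos θ_min = 2/√6, so θ_min ≈ 35.26°.
There are 2l+1 = 5 values of m_l.
|L| − L_z,max = (√6 − 2)ℏ ≈ 0.4495ℏ.

θ_min ≈ 35.26°; 5 values; |L|−L_z,max ≈ 0.4495ℏ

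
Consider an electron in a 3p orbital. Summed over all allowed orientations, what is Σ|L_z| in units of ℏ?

For 3p, l = 1.
The allowed m_l values are -1, 0, 1.
Σ|m_l| = 2·1(1+1)/2 = 2.

Σ|L_z| = 2 ℏ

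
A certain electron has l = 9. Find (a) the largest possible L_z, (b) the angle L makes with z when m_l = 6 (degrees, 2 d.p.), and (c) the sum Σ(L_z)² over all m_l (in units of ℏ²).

L_z,max = 9ℏ; θ(m_l=6) ≈ 50.77°; Σ(L_z)² = 570 ℏ²

L_z,max = lℏ = 9ℏ.
For m_l = 6: cos θ = 6/√90, θ ≈ 50.77°.
Σ m_l² = 570, so Σ(L_z)² = 570 ℏ².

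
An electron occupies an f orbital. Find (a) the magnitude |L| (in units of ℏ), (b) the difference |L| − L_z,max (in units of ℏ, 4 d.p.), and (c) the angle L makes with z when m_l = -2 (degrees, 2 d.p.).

|L| = 2√3 ℏ ≈ 3.464ℏ; |L|−L_z,max ≈ 0.4641ℏ; θ(m_l=-2) ≈ 125.26°

For an f orbital, l = 3.
|L| = ℏ√(3·4) = 2√3 ℏ ≈ 3.464ℏ.
|L| − L_z,max = (2√3 − 3)ℏ ≈ 0.4641ℏ.
For m_l = -2: cos θ = -2/√12, θ ≈ 125.26°.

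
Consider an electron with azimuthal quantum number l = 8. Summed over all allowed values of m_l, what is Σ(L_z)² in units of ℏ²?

m_l ∈ {-8, -7, -6, -5, -4, -3, -2, -1, 0, 1, 2, 3, 4, 5, 6, 7, 8}.
Summing m² from −8 to 8: Σ m_l² = 408.

Σ(L_z)² = 408 ℏ²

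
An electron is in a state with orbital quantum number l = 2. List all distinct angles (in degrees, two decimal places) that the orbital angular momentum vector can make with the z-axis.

θ ∈ {35.26°, 65.91°, 90.00°, 114.09°, 144.74°}

|L| = √(l(l+1)) ℏ = √6 ℏ.
cos θ = m_l/√6 for each m_l ∈ {-2, -1, 0, 1, 2}.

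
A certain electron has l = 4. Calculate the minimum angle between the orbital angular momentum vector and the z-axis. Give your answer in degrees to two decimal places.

|L| = √(l(l+1)) ℏ = 2√5 ℏ.
The smallest angle corresponds to the largest L_z, i.e. m_l = l = 4, giving L_z = 4ℏ.
cos θ_min = 4/√20, so θ_min ≈ 26.57°.

θ_min ≈ 26.57°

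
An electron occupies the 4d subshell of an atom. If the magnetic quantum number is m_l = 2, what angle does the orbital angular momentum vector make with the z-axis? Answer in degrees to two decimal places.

θ ≈ 35.26°

The 4d subshell has l = 2.
|L| = √(l(l+1)) ℏ = √6 ℏ.
L_z = m_l ℏ = 2ℏ.
cos θ = L_z/|L| = 2/√6, so θ ≈ 35.26°.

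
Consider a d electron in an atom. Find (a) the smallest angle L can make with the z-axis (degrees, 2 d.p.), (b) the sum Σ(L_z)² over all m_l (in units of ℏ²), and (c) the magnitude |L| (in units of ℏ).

θ_min ≈ 35.26°; Σ(L_z)² = 10 ℏ²; |L| = √6 ℏ ≈ 2.449ℏ

A d state has l = 2.
cos θ_min = 2/√6, so θ_min ≈ 35.26°.
Σ m_l² = 10, so Σ(L_z)² = 10 ℏ².
|L| = ℏ√(2·3) = √6 ℏ ≈ 2.449ℏ.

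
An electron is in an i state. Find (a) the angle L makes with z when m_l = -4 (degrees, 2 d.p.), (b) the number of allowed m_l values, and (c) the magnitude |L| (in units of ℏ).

For an i orbital, l = 6.
For m_l = -4: cos θ = -4/√42, θ ≈ 128.11°.
There are 2l+1 = 13 values of m_l.
|L| = ℏ√(6·7) = √42 ℏ ≈ 6.481ℏ.

θ(m_l=-4) ≈ 128.11°; 13 values; |L| = √42 ℏ ≈ 6.481ℏ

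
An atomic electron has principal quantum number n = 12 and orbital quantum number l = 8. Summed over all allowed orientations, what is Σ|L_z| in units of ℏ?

m_l runs from −8 to 8, i.e. {-8, -7, -6, -5, -4, -3, -2, -1, 0, 1, 2, 3, 4, 5, 6, 7, 8}.
Σ|m_l| = 2·8(8+1)/2 = 72.

Σ|L_z| = 72 ℏ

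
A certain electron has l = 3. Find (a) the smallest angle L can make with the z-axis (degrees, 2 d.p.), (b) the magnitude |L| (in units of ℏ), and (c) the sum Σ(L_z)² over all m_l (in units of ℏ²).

cos θ_min = 3/√12, so θ_min ≈ 30.00°.
|L| = ℏ√(3·4) = 2√3 ℏ ≈ 3.464ℏ.
Σ m_l² = 28, so Σ(L_z)² = 28 ℏ².

θ_min ≈ 30.00°; |L| = 2√3 ℏ ≈ 3.464ℏ; Σ(L_z)² = 28 ℏ²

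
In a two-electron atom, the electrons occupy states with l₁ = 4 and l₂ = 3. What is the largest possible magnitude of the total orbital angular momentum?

The total orbital quantum number L ranges from |l₁ − l₂| to l₁ + l₂ in integer steps.
L ∈ {1, 2, 3, 4, 5, 6, 7}.
The largest magnitude corresponds to L = 7: |L_tot| = ℏ√(7·8) = 2√14 ℏ.

|L_tot|_max = 2√14 ℏ ≈ 7.483ℏ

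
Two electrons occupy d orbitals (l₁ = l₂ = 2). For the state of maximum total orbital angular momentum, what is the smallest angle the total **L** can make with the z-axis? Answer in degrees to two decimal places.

θ_min ≈ 26.57°

L runs from |2 − 2| = 0 to 2 + 2 = 4.
Allowed values: L = 0, 1, 2, 3, 4.
The maximum is L = 4, with |L_tot| = ℏ√(4·5) = 2√5 ℏ.
The minimum angle with z is arccos(4/√20) ≈ 26.57°.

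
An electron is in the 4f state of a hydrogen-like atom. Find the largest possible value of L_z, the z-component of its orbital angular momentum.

For 4f, l = 3.
L_z = m_l ℏ with m_l ∈ {−3, …, 3}; the maximum is m_l = 3.

L_z,max = 3ℏ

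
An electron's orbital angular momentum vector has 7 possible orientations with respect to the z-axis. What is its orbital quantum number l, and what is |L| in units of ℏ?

2l + 1 = 7 ⇒ l = 3.
|L| = ℏ√(l(l+1)) = ℏ√(3·4) = 2√3 ℏ.

l = 3, |L| = 2√3 ℏ ≈ 3.464ℏ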